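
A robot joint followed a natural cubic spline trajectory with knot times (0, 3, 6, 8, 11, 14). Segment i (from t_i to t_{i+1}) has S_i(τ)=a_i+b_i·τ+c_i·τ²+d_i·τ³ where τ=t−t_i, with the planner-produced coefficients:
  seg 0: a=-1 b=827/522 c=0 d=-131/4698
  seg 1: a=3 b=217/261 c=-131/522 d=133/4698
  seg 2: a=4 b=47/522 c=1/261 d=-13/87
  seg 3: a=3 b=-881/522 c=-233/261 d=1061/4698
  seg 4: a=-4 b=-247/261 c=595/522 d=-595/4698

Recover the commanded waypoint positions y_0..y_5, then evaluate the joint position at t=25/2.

y_0=-1 y_1=3 y_2=4 y_3=3 y_4=-4 y_5=0
S(25/2) = -1523/464

y_0 = S_0(0) = a_0 = -1
y_1 = S_1(0) = a_1 = 3
y_2 = S_2(0) = a_2 = 4
y_3 = S_3(0) = a_3 = 3
y_4 = S_4(0) = a_4 = -4
y_5 = S_4(3) = 0
t_q=25/2 is in segment 4 (τ=3/2); S_4(τ)=-1523/464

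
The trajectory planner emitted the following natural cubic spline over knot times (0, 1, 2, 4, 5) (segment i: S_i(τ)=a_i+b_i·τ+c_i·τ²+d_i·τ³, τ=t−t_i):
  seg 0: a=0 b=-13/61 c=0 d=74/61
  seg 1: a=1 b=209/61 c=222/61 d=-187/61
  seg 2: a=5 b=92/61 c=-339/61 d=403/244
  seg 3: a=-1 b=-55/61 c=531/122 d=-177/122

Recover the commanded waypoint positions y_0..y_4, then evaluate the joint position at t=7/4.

y_0=0 y_1=1 y_2=5 y_3=-1 y_4=1
S(7/4) = 16879/3904

y_0 = S_0(0) = a_0 = 0
y_1 = S_1(0) = a_1 = 1
y_2 = S_2(0) = a_2 = 5
y_3 = S_3(0) = a_3 = -1
y_4 = S_3(1) = 1
t_q=7/4 is in segment 1 (τ=3/4); S_1(τ)=16879/3904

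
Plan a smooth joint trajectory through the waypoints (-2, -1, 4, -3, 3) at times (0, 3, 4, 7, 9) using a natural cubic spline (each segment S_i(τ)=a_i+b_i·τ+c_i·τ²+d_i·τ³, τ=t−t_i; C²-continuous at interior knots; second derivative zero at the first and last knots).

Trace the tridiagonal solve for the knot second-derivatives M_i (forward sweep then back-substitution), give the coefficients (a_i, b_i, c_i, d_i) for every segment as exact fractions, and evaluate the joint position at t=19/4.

  seg 0: a=-2 b=-538/279 c=0 d=631/2511
  seg 1: a=-1 b=1355/279 c=631/279 d=-197/93
  seg 2: a=4 b=844/279 c=-1142/279 d=1931/2511
  seg 3: a=-3 b=-215/279 c=263/93 d=-263/558
S(19/4) = 8513/1984

Δ: Δ0=1/3, Δ1=5, Δ2=-7/3, Δ3=3
row 1: diag=8, rhs=28; c'=1/8, d'=7/2
row 2: denom=8−1·1/8=63/8; d'=(-44−1·7/2)/(63/8)=-380/63
row 3: denom=10−3·8/21=62/7; d'=(32−3·-380/63)/(62/7)=526/93
back: M3=526/93
back: M2=-380/63−8/21·526/93=-2284/279
back: M1=7/2−1/8·-2284/279=1262/279
M: M0=0, M1=1262/279, M2=-2284/279, M3=526/93, M4=0
seg 0: a=-2, c=M0/2=0, d=(M1−M0)/(6·3)=631/2511, b=Δ0−h0·(2M0+M1)/6=-538/279
seg 1: a=-1, c=M1/2=631/279, d=(M2−M1)/(6·1)=-197/93, b=Δ1−h1·(2M1+M2)/6=1355/279
seg 2: a=4, c=M2/2=-1142/279, d=(M3−M2)/(6·3)=1931/2511, b=Δ2−h2·(2M2+M3)/6=844/279
seg 3: a=-3, c=M3/2=263/93, d=(M4−M3)/(6·2)=-263/558, b=Δ3−h3·(2M3+M4)/6=-215/279
t_q=19/4 → seg 2, τ=3/4; S=4+844/279·τ+-1142/279·τ²+1931/2511·τ³=8513/1984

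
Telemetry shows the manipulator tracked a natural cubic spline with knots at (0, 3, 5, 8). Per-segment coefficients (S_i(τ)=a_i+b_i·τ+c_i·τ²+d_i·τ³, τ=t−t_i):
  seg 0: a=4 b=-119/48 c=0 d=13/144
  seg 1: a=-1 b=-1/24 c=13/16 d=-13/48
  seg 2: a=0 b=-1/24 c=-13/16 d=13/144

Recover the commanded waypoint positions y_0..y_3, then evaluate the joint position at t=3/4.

y_0 = S_0(0) = a_0 = 4
y_1 = S_1(0) = a_1 = -1
y_2 = S_2(0) = a_2 = 0
y_3 = S_2(3) = -5
t_q=3/4 is in segment 0 (τ=3/4); S_0(τ)=2231/1024

y_0=4 y_1=-1 y_2=0 y_3=-5
S(3/4) = 2231/1024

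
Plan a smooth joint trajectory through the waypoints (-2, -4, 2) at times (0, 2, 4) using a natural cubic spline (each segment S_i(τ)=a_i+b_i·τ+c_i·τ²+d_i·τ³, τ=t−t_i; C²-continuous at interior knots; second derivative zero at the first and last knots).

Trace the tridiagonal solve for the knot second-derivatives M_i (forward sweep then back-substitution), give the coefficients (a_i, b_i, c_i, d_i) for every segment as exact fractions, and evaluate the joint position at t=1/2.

  seg 0: a=-2 b=-2 c=0 d=1/4
  seg 1: a=-4 b=1 c=3/2 d=-1/4
S(1/2) = -95/32

Δ: Δ0=-1, Δ1=3
row 1: diag=8, rhs=24; c'=1/4, d'=3
back: M1=3
M: M0=0, M1=3, M2=0
seg 0: a=-2, c=M0/2=0, d=(M1−M0)/(6·2)=1/4, b=Δ0−h0·(2M0+M1)/6=-2
seg 1: a=-4, c=M1/2=3/2, d=(M2−M1)/(6·2)=-1/4, b=Δ1−h1·(2M1+M2)/6=1
t_q=1/2 → seg 0, τ=1/2; S=-2+-2·τ+0·τ²+1/4·τ³=-95/32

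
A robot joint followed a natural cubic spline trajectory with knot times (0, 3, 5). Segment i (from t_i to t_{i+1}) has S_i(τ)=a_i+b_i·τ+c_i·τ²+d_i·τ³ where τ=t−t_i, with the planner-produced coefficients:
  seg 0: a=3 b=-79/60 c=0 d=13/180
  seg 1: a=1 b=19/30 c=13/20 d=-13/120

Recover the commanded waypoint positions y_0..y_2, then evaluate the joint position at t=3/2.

y_0 = S_0(0) = a_0 = 3
y_1 = S_1(0) = a_1 = 1
y_2 = S_1(2) = 4
t_q=3/2 is in segment 0 (τ=3/2); S_0(τ)=203/160

y_0=3 y_1=1 y_2=4
S(3/2) = 203/160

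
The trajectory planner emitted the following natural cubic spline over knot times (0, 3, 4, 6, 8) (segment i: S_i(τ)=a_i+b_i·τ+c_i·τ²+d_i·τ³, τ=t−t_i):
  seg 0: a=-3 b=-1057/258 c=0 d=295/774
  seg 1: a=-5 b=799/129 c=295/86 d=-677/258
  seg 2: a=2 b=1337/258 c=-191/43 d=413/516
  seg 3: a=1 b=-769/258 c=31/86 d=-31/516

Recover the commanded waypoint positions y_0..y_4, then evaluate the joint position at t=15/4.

y_0 = S_0(0) = a_0 = -3
y_1 = S_1(0) = a_1 = -5
y_2 = S_2(0) = a_2 = 2
y_3 = S_3(0) = a_3 = 1
y_4 = S_3(2) = -4
t_q=15/4 is in segment 1 (τ=3/4); S_1(τ)=2575/5504

y_0=-3 y_1=-5 y_2=2 y_3=1 y_4=-4
S(15/4) = 2575/5504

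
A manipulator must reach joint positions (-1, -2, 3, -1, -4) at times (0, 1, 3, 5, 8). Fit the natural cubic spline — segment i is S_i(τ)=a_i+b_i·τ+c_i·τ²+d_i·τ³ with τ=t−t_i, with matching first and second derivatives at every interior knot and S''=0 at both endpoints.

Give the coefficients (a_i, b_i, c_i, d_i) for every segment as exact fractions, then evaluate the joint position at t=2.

  seg 0: a=-1 b=-97/52 c=0 d=45/52
  seg 1: a=-2 b=19/26 c=135/52 d=-89/104
  seg 2: a=3 b=11/13 c=-33/13 d=29/52
  seg 3: a=-1 b=-34/13 c=21/26 d=-7/78
S(2) = 49/104

Δ: Δ0=-1, Δ1=5/2, Δ2=-2, Δ3=-1
row 1: diag=6, rhs=21; c'=1/3, d'=7/2
row 2: denom=8−2·1/3=22/3; d'=(-27−2·7/2)/(22/3)=-51/11
row 3: denom=10−2·3/11=104/11; d'=(6−2·-51/11)/(104/11)=21/13
back: M3=21/13
back: M2=-51/11−3/11·21/13=-66/13
back: M1=7/2−1/3·-66/13=135/26
M: M0=0, M1=135/26, M2=-66/13, M3=21/13, M4=0
seg 0: a=-1, c=M0/2=0, d=(M1−M0)/(6·1)=45/52, b=Δ0−h0·(2M0+M1)/6=-97/52
seg 1: a=-2, c=M1/2=135/52, d=(M2−M1)/(6·2)=-89/104, b=Δ1−h1·(2M1+M2)/6=19/26
seg 2: a=3, c=M2/2=-33/13, d=(M3−M2)/(6·2)=29/52, b=Δ2−h2·(2M2+M3)/6=11/13
seg 3: a=-1, c=M3/2=21/26, d=(M4−M3)/(6·3)=-7/78, b=Δ3−h3·(2M3+M4)/6=-34/13
t_q=2 → seg 1, τ=1; S=-2+19/26·τ+135/52·τ²+-89/104·τ³=49/104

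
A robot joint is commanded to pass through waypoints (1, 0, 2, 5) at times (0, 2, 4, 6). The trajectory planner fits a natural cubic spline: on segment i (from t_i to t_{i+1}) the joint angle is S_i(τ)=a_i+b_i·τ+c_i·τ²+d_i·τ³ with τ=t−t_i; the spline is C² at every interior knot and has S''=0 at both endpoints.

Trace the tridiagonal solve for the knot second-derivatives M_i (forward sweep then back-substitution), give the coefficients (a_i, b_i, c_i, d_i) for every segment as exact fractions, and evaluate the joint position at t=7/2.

  seg 0: a=1 b=-13/15 c=0 d=11/120
  seg 1: a=0 b=7/30 c=11/20 d=-1/12
  seg 2: a=2 b=43/30 c=1/20 d=-1/120
S(7/2) = 209/160

Δ: Δ0=-1/2, Δ1=1, Δ2=3/2
row 1: diag=8, rhs=9; c'=1/4, d'=9/8
row 2: denom=8−2·1/4=15/2; d'=(3−2·9/8)/(15/2)=1/10
back: M2=1/10
back: M1=9/8−1/4·1/10=11/10
M: M0=0, M1=11/10, M2=1/10, M3=0
seg 0: a=1, c=M0/2=0, d=(M1−M0)/(6·2)=11/120, b=Δ0−h0·(2M0+M1)/6=-13/15
seg 1: a=0, c=M1/2=11/20, d=(M2−M1)/(6·2)=-1/12, b=Δ1−h1·(2M1+M2)/6=7/30
seg 2: a=2, c=M2/2=1/20, d=(M3−M2)/(6·2)=-1/120, b=Δ2−h2·(2M2+M3)/6=43/30
t_q=7/2 → seg 1, τ=3/2; S=0+7/30·τ+11/20·τ²+-1/12·τ³=209/160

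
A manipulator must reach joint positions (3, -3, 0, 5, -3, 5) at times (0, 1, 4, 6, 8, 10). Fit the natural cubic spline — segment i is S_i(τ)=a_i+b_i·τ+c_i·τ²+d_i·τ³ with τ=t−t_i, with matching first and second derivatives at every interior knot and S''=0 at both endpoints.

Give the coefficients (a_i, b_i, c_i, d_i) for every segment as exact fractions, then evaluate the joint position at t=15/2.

  seg 0: a=3 b=-13661/2002 c=0 d=1649/2002
  seg 1: a=-3 b=-4357/1001 c=4947/2002 d=-125/546
  seg 2: a=0 b=661/154 c=411/1001 d=-654/1001
  seg 3: a=5 b=-545/286 c=-3513/1001 d=9859/8008
  seg 4: a=-3 b=-1171/1001 c=15525/4004 d=-5175/8008
S(15/2) = -7883/4928

Δ: Δ0=-6, Δ1=1, Δ2=5/2, Δ3=-4, Δ4=4
row 1: diag=8, rhs=42; c'=3/8, d'=21/4
row 2: denom=10−3·3/8=71/8; d'=(9−3·21/4)/(71/8)=-54/71
row 3: denom=8−2·16/71=536/71; d'=(-39−2·-54/71)/(536/71)=-2661/536
row 4: denom=8−2·71/268=1001/134; d'=(48−2·-2661/536)/(1001/134)=15525/2002
back: M4=15525/2002
back: M3=-2661/536−71/268·15525/2002=-7026/1001
back: M2=-54/71−16/71·-7026/1001=822/1001
back: M1=21/4−3/8·822/1001=4947/1001
M: M0=0, M1=4947/1001, M2=822/1001, M3=-7026/1001, M4=15525/2002, M5=0
seg 0: a=3, c=M0/2=0, d=(M1−M0)/(6·1)=1649/2002, b=Δ0−h0·(2M0+M1)/6=-13661/2002
seg 1: a=-3, c=M1/2=4947/2002, d=(M2−M1)/(6·3)=-125/546, b=Δ1−h1·(2M1+M2)/6=-4357/1001
seg 2: a=0, c=M2/2=411/1001, d=(M3−M2)/(6·2)=-654/1001, b=Δ2−h2·(2M2+M3)/6=661/154
seg 3: a=5, c=M3/2=-3513/1001, d=(M4−M3)/(6·2)=9859/8008, b=Δ3−h3·(2M3+M4)/6=-545/286
seg 4: a=-3, c=M4/2=15525/4004, d=(M5−M4)/(6·2)=-5175/8008, b=Δ4−h4·(2M4+M5)/6=-1171/1001
t_q=15/2 → seg 3, τ=3/2; S=5+-545/286·τ+-3513/1001·τ²+9859/8008·τ³=-7883/4928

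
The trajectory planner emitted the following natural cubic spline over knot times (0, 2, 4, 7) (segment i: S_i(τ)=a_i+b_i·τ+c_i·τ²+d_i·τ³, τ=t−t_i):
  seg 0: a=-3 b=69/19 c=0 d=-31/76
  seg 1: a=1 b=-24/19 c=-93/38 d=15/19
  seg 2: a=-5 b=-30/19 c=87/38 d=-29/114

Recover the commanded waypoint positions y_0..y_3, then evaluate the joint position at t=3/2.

y_0=-3 y_1=1 y_2=-5 y_3=4
S(3/2) = 651/608

y_0 = S_0(0) = a_0 = -3
y_1 = S_1(0) = a_1 = 1
y_2 = S_2(0) = a_2 = -5
y_3 = S_2(3) = 4
t_q=3/2 is in segment 0 (τ=3/2); S_0(τ)=651/608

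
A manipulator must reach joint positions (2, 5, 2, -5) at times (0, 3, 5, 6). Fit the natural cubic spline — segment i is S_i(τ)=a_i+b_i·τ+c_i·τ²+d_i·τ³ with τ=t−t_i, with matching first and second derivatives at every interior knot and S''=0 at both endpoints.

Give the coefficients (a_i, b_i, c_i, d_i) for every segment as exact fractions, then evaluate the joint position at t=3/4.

Δ: Δ0=1, Δ1=-3/2, Δ2=-7
row 1: diag=10, rhs=-15; c'=1/5, d'=-3/2
row 2: denom=6−2·1/5=28/5; d'=(-33−2·-3/2)/(28/5)=-75/14
back: M2=-75/14
back: M1=-3/2−1/5·-75/14=-3/7
M: M0=0, M1=-3/7, M2=-75/14, M3=0
seg 0: a=2, c=M0/2=0, d=(M1−M0)/(6·3)=-1/42, b=Δ0−h0·(2M0+M1)/6=17/14
seg 1: a=5, c=M1/2=-3/14, d=(M2−M1)/(6·2)=-23/56, b=Δ1−h1·(2M1+M2)/6=4/7
seg 2: a=2, c=M2/2=-75/28, d=(M3−M2)/(6·1)=25/28, b=Δ2−h2·(2M2+M3)/6=-73/14
t_q=3/4 → seg 0, τ=3/4; S=2+17/14·τ+0·τ²+-1/42·τ³=2599/896

  seg 0: a=2 b=17/14 c=0 d=-1/42
  seg 1: a=5 b=4/7 c=-3/14 d=-23/56
  seg 2: a=2 b=-73/14 c=-75/28 d=25/28
S(3/4) = 2599/896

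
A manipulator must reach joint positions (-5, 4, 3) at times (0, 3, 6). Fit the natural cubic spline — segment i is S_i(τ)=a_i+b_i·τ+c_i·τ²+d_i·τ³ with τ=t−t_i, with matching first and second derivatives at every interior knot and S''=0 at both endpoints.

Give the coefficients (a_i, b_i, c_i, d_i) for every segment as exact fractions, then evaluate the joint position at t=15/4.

Δ: Δ0=3, Δ1=-1/3
row 1: diag=12, rhs=-20; c'=1/4, d'=-5/3
back: M1=-5/3
M: M0=0, M1=-5/3, M2=0
seg 0: a=-5, c=M0/2=0, d=(M1−M0)/(6·3)=-5/54, b=Δ0−h0·(2M0+M1)/6=23/6
seg 1: a=4, c=M1/2=-5/6, d=(M2−M1)/(6·3)=5/54, b=Δ1−h1·(2M1+M2)/6=4/3
t_q=15/4 → seg 1, τ=3/4; S=4+4/3·τ+-5/6·τ²+5/54·τ³=585/128

  seg 0: a=-5 b=23/6 c=0 d=-5/54
  seg 1: a=4 b=4/3 c=-5/6 d=5/54
S(15/4) = 585/128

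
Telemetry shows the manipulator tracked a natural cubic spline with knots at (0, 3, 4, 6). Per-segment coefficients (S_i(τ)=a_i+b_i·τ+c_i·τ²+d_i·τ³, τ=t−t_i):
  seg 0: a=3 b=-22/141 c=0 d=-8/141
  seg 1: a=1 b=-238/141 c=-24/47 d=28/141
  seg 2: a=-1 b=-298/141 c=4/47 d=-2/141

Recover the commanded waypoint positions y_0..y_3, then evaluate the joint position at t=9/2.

y_0=3 y_1=1 y_2=-1 y_3=-5
S(9/2) = -383/188

y_0 = S_0(0) = a_0 = 3
y_1 = S_1(0) = a_1 = 1
y_2 = S_2(0) = a_2 = -1
y_3 = S_2(2) = -5
t_q=9/2 is in segment 2 (τ=1/2); S_2(τ)=-383/188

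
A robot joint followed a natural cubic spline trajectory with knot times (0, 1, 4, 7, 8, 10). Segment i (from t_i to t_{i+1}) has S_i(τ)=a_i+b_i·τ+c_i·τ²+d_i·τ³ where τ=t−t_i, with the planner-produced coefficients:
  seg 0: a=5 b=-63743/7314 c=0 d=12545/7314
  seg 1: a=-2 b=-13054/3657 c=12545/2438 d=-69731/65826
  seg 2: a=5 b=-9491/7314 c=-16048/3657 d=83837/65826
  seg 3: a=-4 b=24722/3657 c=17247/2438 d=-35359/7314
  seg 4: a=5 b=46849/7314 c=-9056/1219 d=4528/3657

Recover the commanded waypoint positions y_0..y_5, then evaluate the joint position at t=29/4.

y_0 = S_0(0) = a_0 = 5
y_1 = S_1(0) = a_1 = -2
y_2 = S_2(0) = a_2 = 5
y_3 = S_3(0) = a_3 = -4
y_4 = S_4(0) = a_4 = 5
y_5 = S_4(2) = -2
t_q=29/4 is in segment 3 (τ=1/4); S_3(τ)=-303225/156032

y_0=5 y_1=-2 y_2=5 y_3=-4 y_4=5 y_5=-2
S(29/4) = -303225/156032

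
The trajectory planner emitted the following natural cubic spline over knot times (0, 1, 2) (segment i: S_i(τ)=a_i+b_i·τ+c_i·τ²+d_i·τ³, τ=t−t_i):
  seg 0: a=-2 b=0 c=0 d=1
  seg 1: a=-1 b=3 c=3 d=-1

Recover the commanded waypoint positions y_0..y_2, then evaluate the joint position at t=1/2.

y_0=-2 y_1=-1 y_2=4
S(1/2) = -15/8

y_0 = S_0(0) = a_0 = -2
y_1 = S_1(0) = a_1 = -1
y_2 = S_1(1) = 4
t_q=1/2 is in segment 0 (τ=1/2); S_0(τ)=-15/8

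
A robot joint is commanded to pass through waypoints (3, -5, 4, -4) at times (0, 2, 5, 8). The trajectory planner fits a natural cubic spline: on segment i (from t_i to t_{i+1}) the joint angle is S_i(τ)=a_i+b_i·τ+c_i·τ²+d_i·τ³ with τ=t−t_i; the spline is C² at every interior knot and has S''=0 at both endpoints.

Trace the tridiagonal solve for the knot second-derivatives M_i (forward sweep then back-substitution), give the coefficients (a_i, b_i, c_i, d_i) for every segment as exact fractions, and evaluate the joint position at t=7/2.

Δ: Δ0=-4, Δ1=3, Δ2=-8/3
row 1: diag=10, rhs=42; c'=3/10, d'=21/5
row 2: denom=12−3·3/10=111/10; d'=(-34−3·21/5)/(111/10)=-466/111
back: M2=-466/111
back: M1=21/5−3/10·-466/111=202/37
M: M0=0, M1=202/37, M2=-466/111, M3=0
seg 0: a=3, c=M0/2=0, d=(M1−M0)/(6·2)=101/222, b=Δ0−h0·(2M0+M1)/6=-646/111
seg 1: a=-5, c=M1/2=101/37, d=(M2−M1)/(6·3)=-536/999, b=Δ1−h1·(2M1+M2)/6=-40/111
seg 2: a=4, c=M2/2=-233/111, d=(M3−M2)/(6·3)=233/999, b=Δ2−h2·(2M2+M3)/6=170/111
t_q=7/2 → seg 1, τ=3/2; S=-5+-40/111·τ+101/37·τ²+-536/999·τ³=-179/148

  seg 0: a=3 b=-646/111 c=0 d=101/222
  seg 1: a=-5 b=-40/111 c=101/37 d=-536/999
  seg 2: a=4 b=170/111 c=-233/111 d=233/999
S(7/2) = -179/148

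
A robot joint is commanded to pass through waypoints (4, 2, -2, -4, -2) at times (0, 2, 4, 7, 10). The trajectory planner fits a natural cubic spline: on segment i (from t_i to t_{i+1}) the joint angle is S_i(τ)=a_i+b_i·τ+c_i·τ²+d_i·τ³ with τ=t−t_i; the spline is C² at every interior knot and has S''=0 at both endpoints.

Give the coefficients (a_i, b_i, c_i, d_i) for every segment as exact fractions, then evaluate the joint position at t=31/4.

  seg 0: a=4 b=-19/28 c=0 d=-9/112
  seg 1: a=2 b=-23/14 c=-27/56 d=17/112
  seg 2: a=-2 b=-7/4 c=3/7 d=-17/756
  seg 3: a=-4 b=3/14 c=19/84 d=-19/756
S(31/4) = -953/256

Δ: Δ0=-1, Δ1=-2, Δ2=-2/3, Δ3=2/3
row 1: diag=8, rhs=-6; c'=1/4, d'=-3/4
row 2: denom=10−2·1/4=19/2; d'=(8−2·-3/4)/(19/2)=1
row 3: denom=12−3·6/19=210/19; d'=(8−3·1)/(210/19)=19/42
back: M3=19/42
back: M2=1−6/19·19/42=6/7
back: M1=-3/4−1/4·6/7=-27/28
M: M0=0, M1=-27/28, M2=6/7, M3=19/42, M4=0
seg 0: a=4, c=M0/2=0, d=(M1−M0)/(6·2)=-9/112, b=Δ0−h0·(2M0+M1)/6=-19/28
seg 1: a=2, c=M1/2=-27/56, d=(M2−M1)/(6·2)=17/112, b=Δ1−h1·(2M1+M2)/6=-23/14
seg 2: a=-2, c=M2/2=3/7, d=(M3−M2)/(6·3)=-17/756, b=Δ2−h2·(2M2+M3)/6=-7/4
seg 3: a=-4, c=M3/2=19/84, d=(M4−M3)/(6·3)=-19/756, b=Δ3−h3·(2M3+M4)/6=3/14
t_q=31/4 → seg 3, τ=3/4; S=-4+3/14·τ+19/84·τ²+-19/756·τ³=-953/256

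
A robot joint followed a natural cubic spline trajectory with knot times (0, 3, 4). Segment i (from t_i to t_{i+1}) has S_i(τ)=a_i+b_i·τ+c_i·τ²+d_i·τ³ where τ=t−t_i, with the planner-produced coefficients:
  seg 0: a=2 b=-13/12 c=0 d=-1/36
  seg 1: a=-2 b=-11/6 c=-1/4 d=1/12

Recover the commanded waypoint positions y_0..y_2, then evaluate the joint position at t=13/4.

y_0 = S_0(0) = a_0 = 2
y_1 = S_1(0) = a_1 = -2
y_2 = S_1(1) = -4
t_q=13/4 is in segment 1 (τ=1/4); S_1(τ)=-633/256

y_0=2 y_1=-2 y_2=-4
S(13/4) = -633/256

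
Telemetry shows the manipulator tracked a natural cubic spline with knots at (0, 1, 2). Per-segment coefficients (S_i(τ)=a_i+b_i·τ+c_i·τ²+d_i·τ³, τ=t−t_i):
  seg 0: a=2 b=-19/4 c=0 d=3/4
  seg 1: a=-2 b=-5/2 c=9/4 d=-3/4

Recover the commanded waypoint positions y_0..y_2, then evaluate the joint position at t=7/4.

y_0 = S_0(0) = a_0 = 2
y_1 = S_1(0) = a_1 = -2
y_2 = S_1(1) = -3
t_q=7/4 is in segment 1 (τ=3/4); S_1(τ)=-749/256

y_0=2 y_1=-2 y_2=-3
S(7/4) = -749/256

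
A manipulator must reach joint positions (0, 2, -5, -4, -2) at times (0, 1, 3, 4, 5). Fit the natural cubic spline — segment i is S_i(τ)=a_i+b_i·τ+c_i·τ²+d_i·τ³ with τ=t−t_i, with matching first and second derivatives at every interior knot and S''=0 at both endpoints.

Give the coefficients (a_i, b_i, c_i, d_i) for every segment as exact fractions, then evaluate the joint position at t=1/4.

  seg 0: a=0 b=809/244 c=0 d=-321/244
  seg 1: a=2 b=-77/122 c=-963/244 d=613/488
  seg 2: a=-5 b=-82/61 c=219/61 d=-76/61
  seg 3: a=-4 b=128/61 c=-9/61 d=3/61
S(1/4) = 12623/15616

Δ: Δ0=2, Δ1=-7/2, Δ2=1, Δ3=2
row 1: diag=6, rhs=-33; c'=1/3, d'=-11/2
row 2: denom=6−2·1/3=16/3; d'=(27−2·-11/2)/(16/3)=57/8
row 3: denom=4−1·3/16=61/16; d'=(6−1·57/8)/(61/16)=-18/61
back: M3=-18/61
back: M2=57/8−3/16·-18/61=438/61
back: M1=-11/2−1/3·438/61=-963/122
M: M0=0, M1=-963/122, M2=438/61, M3=-18/61, M4=0
seg 0: a=0, c=M0/2=0, d=(M1−M0)/(6·1)=-321/244, b=Δ0−h0·(2M0+M1)/6=809/244
seg 1: a=2, c=M1/2=-963/244, d=(M2−M1)/(6·2)=613/488, b=Δ1−h1·(2M1+M2)/6=-77/122
seg 2: a=-5, c=M2/2=219/61, d=(M3−M2)/(6·1)=-76/61, b=Δ2−h2·(2M2+M3)/6=-82/61
seg 3: a=-4, c=M3/2=-9/61, d=(M4−M3)/(6·1)=3/61, b=Δ3−h3·(2M3+M4)/6=128/61
t_q=1/4 → seg 0, τ=1/4; S=0+809/244·τ+0·τ²+-321/244·τ³=12623/15616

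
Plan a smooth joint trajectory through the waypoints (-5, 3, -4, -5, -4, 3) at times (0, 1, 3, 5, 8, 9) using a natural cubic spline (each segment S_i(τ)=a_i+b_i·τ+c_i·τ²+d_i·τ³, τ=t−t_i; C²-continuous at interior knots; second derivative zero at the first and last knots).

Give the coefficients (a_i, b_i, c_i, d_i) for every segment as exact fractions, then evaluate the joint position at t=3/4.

Δ: Δ0=8, Δ1=-7/2, Δ2=-1/2, Δ3=1/3, Δ4=7
row 1: diag=6, rhs=-69; c'=1/3, d'=-23/2
row 2: denom=8−2·1/3=22/3; d'=(18−2·-23/2)/(22/3)=123/22
row 3: denom=10−2·3/11=104/11; d'=(5−2·123/22)/(104/11)=-17/26
row 4: denom=8−3·33/104=733/104; d'=(40−3·-17/26)/(733/104)=4364/733
back: M4=4364/733
back: M3=-17/26−33/104·4364/733=-1864/733
back: M2=123/22−3/11·-1864/733=9213/1466
back: M1=-23/2−1/3·9213/1466=-9965/733
M: M0=0, M1=-9965/733, M2=9213/1466, M3=-1864/733, M4=4364/733, M5=0
seg 0: a=-5, c=M0/2=0, d=(M1−M0)/(6·1)=-9965/4398, b=Δ0−h0·(2M0+M1)/6=45149/4398
seg 1: a=3, c=M1/2=-9965/1466, d=(M2−M1)/(6·2)=29143/17592, b=Δ1−h1·(2M1+M2)/6=7627/2199
seg 2: a=-4, c=M2/2=9213/2932, d=(M3−M2)/(6·2)=-12941/17592, b=Δ2−h2·(2M2+M3)/6=-16897/4398
seg 3: a=-5, c=M3/2=-932/733, d=(M4−M3)/(6·3)=346/733, b=Δ3−h3·(2M3+M4)/6=-221/2199
seg 4: a=-4, c=M4/2=2182/733, d=(M5−M4)/(6·1)=-2182/2199, b=Δ4−h4·(2M4+M5)/6=11029/2199
t_q=3/4 → seg 0, τ=3/4; S=-5+45149/4398·τ+0·τ²+-9965/4398·τ³=163579/93824

  seg 0: a=-5 b=45149/4398 c=0 d=-9965/4398
  seg 1: a=3 b=7627/2199 c=-9965/1466 d=29143/17592
  seg 2: a=-4 b=-16897/4398 c=9213/2932 d=-12941/17592
  seg 3: a=-5 b=-221/2199 c=-932/733 d=346/733
  seg 4: a=-4 b=11029/2199 c=2182/733 d=-2182/2199
S(3/4) = 163579/93824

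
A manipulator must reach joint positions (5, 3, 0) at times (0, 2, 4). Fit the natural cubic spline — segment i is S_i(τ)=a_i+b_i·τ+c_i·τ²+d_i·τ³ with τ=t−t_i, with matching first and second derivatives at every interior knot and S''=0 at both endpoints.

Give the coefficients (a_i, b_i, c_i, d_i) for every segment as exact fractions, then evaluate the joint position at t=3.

  seg 0: a=5 b=-7/8 c=0 d=-1/32
  seg 1: a=3 b=-5/4 c=-3/16 d=1/32
S(3) = 51/32

Δ: Δ0=-1, Δ1=-3/2
row 1: diag=8, rhs=-3; c'=1/4, d'=-3/8
back: M1=-3/8
M: M0=0, M1=-3/8, M2=0
seg 0: a=5, c=M0/2=0, d=(M1−M0)/(6·2)=-1/32, b=Δ0−h0·(2M0+M1)/6=-7/8
seg 1: a=3, c=M1/2=-3/16, d=(M2−M1)/(6·2)=1/32, b=Δ1−h1·(2M1+M2)/6=-5/4
t_q=3 → seg 1, τ=1; S=3+-5/4·τ+-3/16·τ²+1/32·τ³=51/32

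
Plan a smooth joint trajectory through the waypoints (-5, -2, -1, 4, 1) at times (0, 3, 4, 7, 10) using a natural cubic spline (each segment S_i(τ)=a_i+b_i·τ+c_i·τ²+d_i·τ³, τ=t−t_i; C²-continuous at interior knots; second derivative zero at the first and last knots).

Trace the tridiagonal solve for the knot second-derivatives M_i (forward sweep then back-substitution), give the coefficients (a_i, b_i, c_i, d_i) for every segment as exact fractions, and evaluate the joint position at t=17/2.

  seg 0: a=-5 b=61/57 c=0 d=-4/513
  seg 1: a=-2 b=49/57 c=-4/57 d=4/19
  seg 2: a=-1 b=77/57 c=32/57 d=-26/171
  seg 3: a=4 b=35/57 c=-46/57 d=46/513
S(17/2) = 259/76

Δ: Δ0=1, Δ1=1, Δ2=5/3, Δ3=-1
row 1: diag=8, rhs=0; c'=1/8, d'=0
row 2: denom=8−1·1/8=63/8; d'=(4−1·0)/(63/8)=32/63
row 3: denom=12−3·8/21=76/7; d'=(-16−3·32/63)/(76/7)=-92/57
back: M3=-92/57
back: M2=32/63−8/21·-92/57=64/57
back: M1=0−1/8·64/57=-8/57
M: M0=0, M1=-8/57, M2=64/57, M3=-92/57, M4=0
seg 0: a=-5, c=M0/2=0, d=(M1−M0)/(6·3)=-4/513, b=Δ0−h0·(2M0+M1)/6=61/57
seg 1: a=-2, c=M1/2=-4/57, d=(M2−M1)/(6·1)=4/19, b=Δ1−h1·(2M1+M2)/6=49/57
seg 2: a=-1, c=M2/2=32/57, d=(M3−M2)/(6·3)=-26/171, b=Δ2−h2·(2M2+M3)/6=77/57
seg 3: a=4, c=M3/2=-46/57, d=(M4−M3)/(6·3)=46/513, b=Δ3−h3·(2M3+M4)/6=35/57
t_q=17/2 → seg 3, τ=3/2; S=4+35/57·τ+-46/57·τ²+46/513·τ³=259/76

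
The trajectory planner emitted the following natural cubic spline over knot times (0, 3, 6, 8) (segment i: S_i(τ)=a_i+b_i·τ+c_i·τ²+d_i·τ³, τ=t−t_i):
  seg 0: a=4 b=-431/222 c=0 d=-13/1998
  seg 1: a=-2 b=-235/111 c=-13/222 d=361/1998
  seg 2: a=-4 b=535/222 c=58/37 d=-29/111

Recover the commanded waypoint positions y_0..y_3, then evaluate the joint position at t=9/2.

y_0=4 y_1=-2 y_2=-4 y_3=5
S(9/2) = -2781/592

y_0 = S_0(0) = a_0 = 4
y_1 = S_1(0) = a_1 = -2
y_2 = S_2(0) = a_2 = -4
y_3 = S_2(2) = 5
t_q=9/2 is in segment 1 (τ=3/2); S_1(τ)=-2781/592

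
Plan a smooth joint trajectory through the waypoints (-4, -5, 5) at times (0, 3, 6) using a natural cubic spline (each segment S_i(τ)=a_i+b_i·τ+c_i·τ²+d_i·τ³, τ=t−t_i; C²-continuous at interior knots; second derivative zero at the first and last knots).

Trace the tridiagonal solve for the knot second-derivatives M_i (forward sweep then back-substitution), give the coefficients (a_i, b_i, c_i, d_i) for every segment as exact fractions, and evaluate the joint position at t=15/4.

Δ: Δ0=-1/3, Δ1=10/3
row 1: diag=12, rhs=22; c'=1/4, d'=11/6
back: M1=11/6
M: M0=0, M1=11/6, M2=0
seg 0: a=-4, c=M0/2=0, d=(M1−M0)/(6·3)=11/108, b=Δ0−h0·(2M0+M1)/6=-5/4
seg 1: a=-5, c=M1/2=11/12, d=(M2−M1)/(6·3)=-11/108, b=Δ1−h1·(2M1+M2)/6=3/2
t_q=15/4 → seg 1, τ=3/4; S=-5+3/2·τ+11/12·τ²+-11/108·τ³=-871/256

  seg 0: a=-4 b=-5/4 c=0 d=11/108
  seg 1: a=-5 b=3/2 c=11/12 d=-11/108
S(15/4) = -871/256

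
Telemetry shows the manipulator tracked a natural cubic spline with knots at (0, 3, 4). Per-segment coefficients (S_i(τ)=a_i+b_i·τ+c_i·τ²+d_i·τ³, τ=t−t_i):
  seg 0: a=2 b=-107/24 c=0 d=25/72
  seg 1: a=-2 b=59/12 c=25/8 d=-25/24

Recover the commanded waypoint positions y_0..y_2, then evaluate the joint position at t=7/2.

y_0=2 y_1=-2 y_2=5
S(7/2) = 71/64

y_0 = S_0(0) = a_0 = 2
y_1 = S_1(0) = a_1 = -2
y_2 = S_1(1) = 5
t_q=7/2 is in segment 1 (τ=1/2); S_1(τ)=71/64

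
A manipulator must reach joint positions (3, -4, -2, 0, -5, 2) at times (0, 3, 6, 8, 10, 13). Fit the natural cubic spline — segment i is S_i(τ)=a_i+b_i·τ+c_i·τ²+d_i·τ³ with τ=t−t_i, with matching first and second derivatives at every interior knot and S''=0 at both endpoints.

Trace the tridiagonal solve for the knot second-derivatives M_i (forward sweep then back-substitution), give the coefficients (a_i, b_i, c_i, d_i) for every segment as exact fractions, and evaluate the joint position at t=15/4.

  seg 0: a=3 b=-667/221 c=0 d=454/5967
  seg 1: a=-4 b=-213/221 c=454/663 d=-281/5967
  seg 2: a=-2 b=414/221 c=173/663 d=-925/2652
  seg 3: a=0 b=-841/663 c=-2429/1326 d=1075/1768
  seg 4: a=-5 b=-1723/1326 c=4817/2652 d=-4817/23868
S(15/4) = -4741/1088

Δ: Δ0=-7/3, Δ1=2/3, Δ2=1, Δ3=-5/2, Δ4=7/3
row 1: diag=12, rhs=18; c'=1/4, d'=3/2
row 2: denom=10−3·1/4=37/4; d'=(2−3·3/2)/(37/4)=-10/37
row 3: denom=8−2·8/37=280/37; d'=(-21−2·-10/37)/(280/37)=-757/280
row 4: denom=10−2·37/140=663/70; d'=(29−2·-757/280)/(663/70)=4817/1326
back: M4=4817/1326
back: M3=-757/280−37/140·4817/1326=-2429/663
back: M2=-10/37−8/37·-2429/663=346/663
back: M1=3/2−1/4·346/663=908/663
M: M0=0, M1=908/663, M2=346/663, M3=-2429/663, M4=4817/1326, M5=0
seg 0: a=3, c=M0/2=0, d=(M1−M0)/(6·3)=454/5967, b=Δ0−h0·(2M0+M1)/6=-667/221
seg 1: a=-4, c=M1/2=454/663, d=(M2−M1)/(6·3)=-281/5967, b=Δ1−h1·(2M1+M2)/6=-213/221
seg 2: a=-2, c=M2/2=173/663, d=(M3−M2)/(6·2)=-925/2652, b=Δ2−h2·(2M2+M3)/6=414/221
seg 3: a=0, c=M3/2=-2429/1326, d=(M4−M3)/(6·2)=1075/1768, b=Δ3−h3·(2M3+M4)/6=-841/663
seg 4: a=-5, c=M4/2=4817/2652, d=(M5−M4)/(6·3)=-4817/23868, b=Δ4−h4·(2M4+M5)/6=-1723/1326
t_q=15/4 → seg 1, τ=3/4; S=-4+-213/221·τ+454/663·τ²+-281/5967·τ³=-4741/1088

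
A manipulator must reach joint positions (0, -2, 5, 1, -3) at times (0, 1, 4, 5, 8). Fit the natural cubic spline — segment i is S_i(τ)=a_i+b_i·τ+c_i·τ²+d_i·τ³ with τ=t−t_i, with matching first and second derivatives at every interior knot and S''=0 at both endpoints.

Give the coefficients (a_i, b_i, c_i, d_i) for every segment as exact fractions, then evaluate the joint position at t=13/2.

Δ: Δ0=-2, Δ1=7/3, Δ2=-4, Δ3=-4/3
row 1: diag=8, rhs=26; c'=3/8, d'=13/4
row 2: denom=8−3·3/8=55/8; d'=(-38−3·13/4)/(55/8)=-382/55
row 3: denom=8−1·8/55=432/55; d'=(16−1·-382/55)/(432/55)=631/216
back: M3=631/216
back: M2=-382/55−8/55·631/216=-199/27
back: M1=13/4−3/8·-199/27=433/72
M: M0=0, M1=433/72, M2=-199/27, M3=631/216, M4=0
seg 0: a=0, c=M0/2=0, d=(M1−M0)/(6·1)=433/432, b=Δ0−h0·(2M0+M1)/6=-1297/432
seg 1: a=-2, c=M1/2=433/144, d=(M2−M1)/(6·3)=-2891/3888, b=Δ1−h1·(2M1+M2)/6=1/216
seg 2: a=5, c=M2/2=-199/54, d=(M3−M2)/(6·1)=247/144, b=Δ2−h2·(2M2+M3)/6=-877/432
seg 3: a=1, c=M3/2=631/432, d=(M4−M3)/(6·3)=-631/3888, b=Δ3−h3·(2M3+M4)/6=-919/216
t_q=13/2 → seg 3, τ=3/2; S=1+-919/216·τ+631/432·τ²+-631/3888·τ³=-1015/384

  seg 0: a=0 b=-1297/432 c=0 d=433/432
  seg 1: a=-2 b=1/216 c=433/144 d=-2891/3888
  seg 2: a=5 b=-877/432 c=-199/54 d=247/144
  seg 3: a=1 b=-919/216 c=631/432 d=-631/3888
S(13/2) = -1015/384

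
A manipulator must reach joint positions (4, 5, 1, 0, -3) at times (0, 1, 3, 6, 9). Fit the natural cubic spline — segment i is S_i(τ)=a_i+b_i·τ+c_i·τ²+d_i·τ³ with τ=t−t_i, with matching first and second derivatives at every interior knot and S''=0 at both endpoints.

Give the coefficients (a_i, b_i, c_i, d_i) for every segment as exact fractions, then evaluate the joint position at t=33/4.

  seg 0: a=4 b=995/618 c=0 d=-377/618
  seg 1: a=5 b=-68/309 c=-377/206 d=581/1236
  seg 2: a=1 b=-587/309 c=102/103 d=-434/2781
  seg 3: a=0 b=-53/309 c=-128/309 d=128/2781
S(33/4) = -807/412

Δ: Δ0=1, Δ1=-2, Δ2=-1/3, Δ3=-1
row 1: diag=6, rhs=-18; c'=1/3, d'=-3
row 2: denom=10−2·1/3=28/3; d'=(10−2·-3)/(28/3)=12/7
row 3: denom=12−3·9/28=309/28; d'=(-4−3·12/7)/(309/28)=-256/309
back: M3=-256/309
back: M2=12/7−9/28·-256/309=204/103
back: M1=-3−1/3·204/103=-377/103
M: M0=0, M1=-377/103, M2=204/103, M3=-256/309, M4=0
seg 0: a=4, c=M0/2=0, d=(M1−M0)/(6·1)=-377/618, b=Δ0−h0·(2M0+M1)/6=995/618
seg 1: a=5, c=M1/2=-377/206, d=(M2−M1)/(6·2)=581/1236, b=Δ1−h1·(2M1+M2)/6=-68/309
seg 2: a=1, c=M2/2=102/103, d=(M3−M2)/(6·3)=-434/2781, b=Δ2−h2·(2M2+M3)/6=-587/309
seg 3: a=0, c=M3/2=-128/309, d=(M4−M3)/(6·3)=128/2781, b=Δ3−h3·(2M3+M4)/6=-53/309
t_q=33/4 → seg 3, τ=9/4; S=0+-53/309·τ+-128/309·τ²+128/2781·τ³=-807/412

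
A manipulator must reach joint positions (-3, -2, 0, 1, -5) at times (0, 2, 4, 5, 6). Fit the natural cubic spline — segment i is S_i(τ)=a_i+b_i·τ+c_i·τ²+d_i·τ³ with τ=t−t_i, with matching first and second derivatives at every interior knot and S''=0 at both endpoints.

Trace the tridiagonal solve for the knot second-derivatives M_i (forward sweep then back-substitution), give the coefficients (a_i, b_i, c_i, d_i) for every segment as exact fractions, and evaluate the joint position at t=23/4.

  seg 0: a=-3 b=89/168 c=0 d=-5/672
  seg 1: a=-2 b=37/84 c=-5/112 d=109/672
  seg 2: a=0 b=53/24 c=13/14 d=-359/168
  seg 3: a=1 b=-197/84 c=-307/56 d=307/168
S(23/4) = -11009/3584

Δ: Δ0=1/2, Δ1=1, Δ2=1, Δ3=-6
row 1: diag=8, rhs=3; c'=1/4, d'=3/8
row 2: denom=6−2·1/4=11/2; d'=(0−2·3/8)/(11/2)=-3/22
row 3: denom=4−1·2/11=42/11; d'=(-42−1·-3/22)/(42/11)=-307/28
back: M3=-307/28
back: M2=-3/22−2/11·-307/28=13/7
back: M1=3/8−1/4·13/7=-5/56
M: M0=0, M1=-5/56, M2=13/7, M3=-307/28, M4=0
seg 0: a=-3, c=M0/2=0, d=(M1−M0)/(6·2)=-5/672, b=Δ0−h0·(2M0+M1)/6=89/168
seg 1: a=-2, c=M1/2=-5/112, d=(M2−M1)/(6·2)=109/672, b=Δ1−h1·(2M1+M2)/6=37/84
seg 2: a=0, c=M2/2=13/14, d=(M3−M2)/(6·1)=-359/168, b=Δ2−h2·(2M2+M3)/6=53/24
seg 3: a=1, c=M3/2=-307/56, d=(M4−M3)/(6·1)=307/168, b=Δ3−h3·(2M3+M4)/6=-197/84
t_q=23/4 → seg 3, τ=3/4; S=1+-197/84·τ+-307/56·τ²+307/168·τ³=-11009/3584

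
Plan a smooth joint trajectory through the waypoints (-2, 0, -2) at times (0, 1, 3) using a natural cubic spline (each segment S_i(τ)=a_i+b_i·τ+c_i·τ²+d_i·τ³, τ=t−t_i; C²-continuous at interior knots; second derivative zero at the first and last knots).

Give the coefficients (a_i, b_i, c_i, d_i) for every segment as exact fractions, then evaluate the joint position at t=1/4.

  seg 0: a=-2 b=5/2 c=0 d=-1/2
  seg 1: a=0 b=1 c=-3/2 d=1/4
S(1/4) = -177/128

Δ: Δ0=2, Δ1=-1
row 1: diag=6, rhs=-18; c'=1/3, d'=-3
back: M1=-3
M: M0=0, M1=-3, M2=0
seg 0: a=-2, c=M0/2=0, d=(M1−M0)/(6·1)=-1/2, b=Δ0−h0·(2M0+M1)/6=5/2
seg 1: a=0, c=M1/2=-3/2, d=(M2−M1)/(6·2)=1/4, b=Δ1−h1·(2M1+M2)/6=1
t_q=1/4 → seg 0, τ=1/4; S=-2+5/2·τ+0·τ²+-1/2·τ³=-177/128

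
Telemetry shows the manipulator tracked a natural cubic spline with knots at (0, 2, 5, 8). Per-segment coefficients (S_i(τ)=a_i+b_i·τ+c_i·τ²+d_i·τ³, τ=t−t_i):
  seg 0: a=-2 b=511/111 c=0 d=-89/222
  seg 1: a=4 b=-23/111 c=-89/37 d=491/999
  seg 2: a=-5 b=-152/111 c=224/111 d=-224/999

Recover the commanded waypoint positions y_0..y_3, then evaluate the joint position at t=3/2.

y_0 = S_0(0) = a_0 = -2
y_1 = S_1(0) = a_1 = 4
y_2 = S_2(0) = a_2 = -5
y_3 = S_2(3) = 3
t_q=3/2 is in segment 0 (τ=3/2); S_0(τ)=2103/592

y_0=-2 y_1=4 y_2=-5 y_3=3
S(3/2) = 2103/592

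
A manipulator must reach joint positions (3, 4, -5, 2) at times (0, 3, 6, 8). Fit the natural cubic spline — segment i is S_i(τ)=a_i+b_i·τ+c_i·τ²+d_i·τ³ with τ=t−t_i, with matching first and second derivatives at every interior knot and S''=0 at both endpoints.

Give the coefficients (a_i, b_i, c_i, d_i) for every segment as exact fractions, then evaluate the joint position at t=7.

  seg 0: a=3 b=391/222 c=0 d=-317/1998
  seg 1: a=4 b=-280/111 c=-317/222 d=845/1998
  seg 2: a=-5 b=73/222 c=88/37 d=-44/111
S(7) = -199/74

Δ: Δ0=1/3, Δ1=-3, Δ2=7/2
row 1: diag=12, rhs=-20; c'=1/4, d'=-5/3
row 2: denom=10−3·1/4=37/4; d'=(39−3·-5/3)/(37/4)=176/37
back: M2=176/37
back: M1=-5/3−1/4·176/37=-317/111
M: M0=0, M1=-317/111, M2=176/37, M3=0
seg 0: a=3, c=M0/2=0, d=(M1−M0)/(6·3)=-317/1998, b=Δ0−h0·(2M0+M1)/6=391/222
seg 1: a=4, c=M1/2=-317/222, d=(M2−M1)/(6·3)=845/1998, b=Δ1−h1·(2M1+M2)/6=-280/111
seg 2: a=-5, c=M2/2=88/37, d=(M3−M2)/(6·2)=-44/111, b=Δ2−h2·(2M2+M3)/6=73/222
t_q=7 → seg 2, τ=1; S=-5+73/222·τ+88/37·τ²+-44/111·τ³=-199/74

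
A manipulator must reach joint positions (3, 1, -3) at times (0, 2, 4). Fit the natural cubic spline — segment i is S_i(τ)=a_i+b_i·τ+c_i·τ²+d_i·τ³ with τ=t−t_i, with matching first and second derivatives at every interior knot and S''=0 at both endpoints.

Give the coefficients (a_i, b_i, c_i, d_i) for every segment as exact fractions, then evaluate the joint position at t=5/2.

Δ: Δ0=-1, Δ1=-2
row 1: diag=8, rhs=-6; c'=1/4, d'=-3/4
back: M1=-3/4
M: M0=0, M1=-3/4, M2=0
seg 0: a=3, c=M0/2=0, d=(M1−M0)/(6·2)=-1/16, b=Δ0−h0·(2M0+M1)/6=-3/4
seg 1: a=1, c=M1/2=-3/8, d=(M2−M1)/(6·2)=1/16, b=Δ1−h1·(2M1+M2)/6=-3/2
t_q=5/2 → seg 1, τ=1/2; S=1+-3/2·τ+-3/8·τ²+1/16·τ³=21/128

  seg 0: a=3 b=-3/4 c=0 d=-1/16
  seg 1: a=1 b=-3/2 c=-3/8 d=1/16
S(5/2) = 21/128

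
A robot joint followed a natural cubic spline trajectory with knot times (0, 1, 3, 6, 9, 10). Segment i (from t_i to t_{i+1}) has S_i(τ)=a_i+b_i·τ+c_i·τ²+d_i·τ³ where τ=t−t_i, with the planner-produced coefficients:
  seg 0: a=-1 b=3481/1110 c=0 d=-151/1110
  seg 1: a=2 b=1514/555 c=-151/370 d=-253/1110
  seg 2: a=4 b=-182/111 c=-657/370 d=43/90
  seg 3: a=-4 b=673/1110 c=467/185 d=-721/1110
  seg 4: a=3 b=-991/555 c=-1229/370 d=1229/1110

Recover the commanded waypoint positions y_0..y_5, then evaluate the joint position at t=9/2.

y_0 = S_0(0) = a_0 = -1
y_1 = S_1(0) = a_1 = 2
y_2 = S_2(0) = a_2 = 4
y_3 = S_3(0) = a_3 = -4
y_4 = S_4(0) = a_4 = 3
y_5 = S_4(1) = -1
t_q=9/2 is in segment 2 (τ=3/2); S_2(τ)=-2493/2960

y_0=-1 y_1=2 y_2=4 y_3=-4 y_4=3 y_5=-1
S(9/2) = -2493/2960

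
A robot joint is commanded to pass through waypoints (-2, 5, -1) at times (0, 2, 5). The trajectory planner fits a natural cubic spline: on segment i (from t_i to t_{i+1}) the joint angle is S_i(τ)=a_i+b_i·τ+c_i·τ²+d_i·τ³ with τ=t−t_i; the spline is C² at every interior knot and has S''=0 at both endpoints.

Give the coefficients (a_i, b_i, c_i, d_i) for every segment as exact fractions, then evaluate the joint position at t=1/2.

Δ: Δ0=7/2, Δ1=-2
row 1: diag=10, rhs=-33; c'=3/10, d'=-33/10
back: M1=-33/10
M: M0=0, M1=-33/10, M2=0
seg 0: a=-2, c=M0/2=0, d=(M1−M0)/(6·2)=-11/40, b=Δ0−h0·(2M0+M1)/6=23/5
seg 1: a=5, c=M1/2=-33/20, d=(M2−M1)/(6·3)=11/60, b=Δ1−h1·(2M1+M2)/6=13/10
t_q=1/2 → seg 0, τ=1/2; S=-2+23/5·τ+0·τ²+-11/40·τ³=17/64

  seg 0: a=-2 b=23/5 c=0 d=-11/40
  seg 1: a=5 b=13/10 c=-33/20 d=11/60
S(1/2) = 17/64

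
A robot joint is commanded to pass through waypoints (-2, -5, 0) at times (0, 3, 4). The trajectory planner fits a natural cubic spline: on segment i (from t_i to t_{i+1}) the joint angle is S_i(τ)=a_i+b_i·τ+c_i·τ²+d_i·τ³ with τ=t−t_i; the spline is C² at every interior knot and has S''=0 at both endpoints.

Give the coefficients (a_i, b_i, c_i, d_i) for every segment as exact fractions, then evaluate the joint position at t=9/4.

Δ: Δ0=-1, Δ1=5
row 1: diag=8, rhs=36; c'=1/8, d'=9/2
back: M1=9/2
M: M0=0, M1=9/2, M2=0
seg 0: a=-2, c=M0/2=0, d=(M1−M0)/(6·3)=1/4, b=Δ0−h0·(2M0+M1)/6=-13/4
seg 1: a=-5, c=M1/2=9/4, d=(M2−M1)/(6·1)=-3/4, b=Δ1−h1·(2M1+M2)/6=7/2
t_q=9/4 → seg 0, τ=9/4; S=-2+-13/4·τ+0·τ²+1/4·τ³=-1655/256

  seg 0: a=-2 b=-13/4 c=0 d=1/4
  seg 1: a=-5 b=7/2 c=9/4 d=-3/4
S(9/4) = -1655/256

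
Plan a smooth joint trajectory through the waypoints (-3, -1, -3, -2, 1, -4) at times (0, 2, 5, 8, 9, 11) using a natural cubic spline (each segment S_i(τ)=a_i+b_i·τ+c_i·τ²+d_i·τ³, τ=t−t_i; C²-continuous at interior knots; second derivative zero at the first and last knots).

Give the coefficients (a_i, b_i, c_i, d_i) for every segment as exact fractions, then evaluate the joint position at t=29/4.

  seg 0: a=-3 b=6272/4677 c=0 d=-1595/18708
  seg 1: a=-1 b=1487/4677 c=-1595/3118 d=1715/28062
  seg 2: a=-3 b=-10301/9354 c=60/1559 d=457/3118
  seg 3: a=-2 b=14438/4677 c=4233/3118 d=-13513/9354
  seg 4: a=1 b=13735/9354 c=-4640/1559 d=2320/4677
S(29/4) = -721071/199552

Δ: Δ0=1, Δ1=-2/3, Δ2=1/3, Δ3=3, Δ4=-5/2
row 1: diag=10, rhs=-10; c'=3/10, d'=-1
row 2: denom=12−3·3/10=111/10; d'=(6−3·-1)/(111/10)=30/37
row 3: denom=8−3·10/37=266/37; d'=(16−3·30/37)/(266/37)=251/133
row 4: denom=6−1·37/266=1559/266; d'=(-33−1·251/133)/(1559/266)=-9280/1559
back: M4=-9280/1559
back: M3=251/133−37/266·-9280/1559=4233/1559
back: M2=30/37−10/37·4233/1559=120/1559
back: M1=-1−3/10·120/1559=-1595/1559
M: M0=0, M1=-1595/1559, M2=120/1559, M3=4233/1559, M4=-9280/1559, M5=0
seg 0: a=-3, c=M0/2=0, d=(M1−M0)/(6·2)=-1595/18708, b=Δ0−h0·(2M0+M1)/6=6272/4677
seg 1: a=-1, c=M1/2=-1595/3118, d=(M2−M1)/(6·3)=1715/28062, b=Δ1−h1·(2M1+M2)/6=1487/4677
seg 2: a=-3, c=M2/2=60/1559, d=(M3−M2)/(6·3)=457/3118, b=Δ2−h2·(2M2+M3)/6=-10301/9354
seg 3: a=-2, c=M3/2=4233/3118, d=(M4−M3)/(6·1)=-13513/9354, b=Δ3−h3·(2M3+M4)/6=14438/4677
seg 4: a=1, c=M4/2=-4640/1559, d=(M5−M4)/(6·2)=2320/4677, b=Δ4−h4·(2M4+M5)/6=13735/9354
t_q=29/4 → seg 2, τ=9/4; S=-3+-10301/9354·τ+60/1559·τ²+457/3118·τ³=-721071/199552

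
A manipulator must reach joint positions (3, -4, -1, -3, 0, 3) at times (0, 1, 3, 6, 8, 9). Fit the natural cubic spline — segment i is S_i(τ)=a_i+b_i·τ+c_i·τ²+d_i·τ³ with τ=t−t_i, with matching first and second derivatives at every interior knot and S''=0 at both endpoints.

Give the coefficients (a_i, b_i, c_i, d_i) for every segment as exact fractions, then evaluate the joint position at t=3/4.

Δ: Δ0=-7, Δ1=3/2, Δ2=-2/3, Δ3=3/2, Δ4=3
row 1: diag=6, rhs=51; c'=1/3, d'=17/2
row 2: denom=10−2·1/3=28/3; d'=(-13−2·17/2)/(28/3)=-45/14
row 3: denom=10−3·9/28=253/28; d'=(13−3·-45/14)/(253/28)=634/253
row 4: denom=6−2·56/253=1406/253; d'=(9−2·634/253)/(1406/253)=1009/1406
back: M4=1009/1406
back: M3=634/253−56/253·1009/1406=1650/703
back: M2=-45/14−9/28·1650/703=-2790/703
back: M1=17/2−1/3·-2790/703=13811/1406
M: M0=0, M1=13811/1406, M2=-2790/703, M3=1650/703, M4=1009/1406, M5=0
seg 0: a=3, c=M0/2=0, d=(M1−M0)/(6·1)=13811/8436, b=Δ0−h0·(2M0+M1)/6=-72863/8436
seg 1: a=-4, c=M1/2=13811/2812, d=(M2−M1)/(6·2)=-19391/16872, b=Δ1−h1·(2M1+M2)/6=-15715/4218
seg 2: a=-1, c=M2/2=-1395/703, d=(M3−M2)/(6·3)=20/57, b=Δ2−h2·(2M2+M3)/6=4489/2109
seg 3: a=-3, c=M3/2=825/703, d=(M4−M3)/(6·2)=-2291/16872, b=Δ3−h3·(2M3+M4)/6=-641/2109
seg 4: a=0, c=M4/2=1009/2812, d=(M5−M4)/(6·1)=-1009/8436, b=Δ4−h4·(2M4+M5)/6=11645/4218
t_q=3/4 → seg 0, τ=3/4; S=3+-72863/8436·τ+0·τ²+13811/8436·τ³=-501605/179968

  seg 0: a=3 b=-72863/8436 c=0 d=13811/8436
  seg 1: a=-4 b=-15715/4218 c=13811/2812 d=-19391/16872
  seg 2: a=-1 b=4489/2109 c=-1395/703 d=20/57
  seg 3: a=-3 b=-641/2109 c=825/703 d=-2291/16872
  seg 4: a=0 b=11645/4218 c=1009/2812 d=-1009/8436
S(3/4) = -501605/179968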